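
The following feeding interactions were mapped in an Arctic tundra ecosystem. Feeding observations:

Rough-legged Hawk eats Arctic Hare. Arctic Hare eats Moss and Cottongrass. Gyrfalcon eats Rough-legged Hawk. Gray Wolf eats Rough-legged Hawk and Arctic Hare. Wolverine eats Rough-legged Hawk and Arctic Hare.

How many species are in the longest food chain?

One longest chain: Cottongrass → Arctic Hare → Rough-legged Hawk → Gyrfalcon.
It has 4 species and 3 links.

4 species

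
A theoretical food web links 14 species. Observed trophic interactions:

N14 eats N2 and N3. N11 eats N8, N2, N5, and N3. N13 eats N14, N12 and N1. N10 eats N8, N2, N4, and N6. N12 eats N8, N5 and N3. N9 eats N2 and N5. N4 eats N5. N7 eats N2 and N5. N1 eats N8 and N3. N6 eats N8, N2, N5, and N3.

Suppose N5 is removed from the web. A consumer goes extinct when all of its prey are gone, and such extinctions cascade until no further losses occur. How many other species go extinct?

Remove N5.
Round 1: N4 (all prey gone) → extinct.
No further losses. Total secondary extinctions: 1.

1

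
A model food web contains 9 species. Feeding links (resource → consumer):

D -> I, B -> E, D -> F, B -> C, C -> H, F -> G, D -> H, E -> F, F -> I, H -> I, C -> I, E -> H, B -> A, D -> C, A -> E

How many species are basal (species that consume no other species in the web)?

Basal species (no prey listed): D, B.
Count: 2.

2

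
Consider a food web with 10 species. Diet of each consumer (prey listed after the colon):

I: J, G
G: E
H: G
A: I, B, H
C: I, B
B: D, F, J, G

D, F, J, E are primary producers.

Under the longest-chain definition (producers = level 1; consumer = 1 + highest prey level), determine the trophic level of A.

Trophic level 4

E is a producer → level 1.
G eats E → level 2.
I eats G (level 2); other prey at levels: J 1 → level 3.
A eats I (level 3); other prey at levels: B 3, H 3 → level 4.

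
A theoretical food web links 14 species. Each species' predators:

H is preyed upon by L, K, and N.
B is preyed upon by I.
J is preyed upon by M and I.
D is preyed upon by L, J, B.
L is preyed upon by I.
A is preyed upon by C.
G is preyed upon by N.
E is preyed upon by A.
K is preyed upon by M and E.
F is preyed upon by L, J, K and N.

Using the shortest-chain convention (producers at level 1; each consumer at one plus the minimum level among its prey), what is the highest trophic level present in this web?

Producers (level 1): G, D, F, H.
Following each consumer down to its lowest-level prey: F → K → E → A → C (levels 1 through 5).
All prey of C (A 4) are at level 4 or above, so C is at level 1 + 4 = 5.
Every consumer has at least one prey at level 4 or below, so none exceeds level 5.

5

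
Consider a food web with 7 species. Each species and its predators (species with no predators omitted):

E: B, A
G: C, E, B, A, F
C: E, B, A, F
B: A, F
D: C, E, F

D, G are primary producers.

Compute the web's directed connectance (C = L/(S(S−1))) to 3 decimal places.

The web has S = 7 species and L = 16 feeding links.
C = L / (S(S−1)) = 16 / 42 = 0.3810 ≈ 0.381.

C = 0.381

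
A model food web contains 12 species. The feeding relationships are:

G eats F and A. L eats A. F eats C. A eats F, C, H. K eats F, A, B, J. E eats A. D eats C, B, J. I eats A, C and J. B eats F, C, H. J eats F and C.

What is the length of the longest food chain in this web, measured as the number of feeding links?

3 links

One longest chain: C → F → A → L.
It has 4 species and 3 links.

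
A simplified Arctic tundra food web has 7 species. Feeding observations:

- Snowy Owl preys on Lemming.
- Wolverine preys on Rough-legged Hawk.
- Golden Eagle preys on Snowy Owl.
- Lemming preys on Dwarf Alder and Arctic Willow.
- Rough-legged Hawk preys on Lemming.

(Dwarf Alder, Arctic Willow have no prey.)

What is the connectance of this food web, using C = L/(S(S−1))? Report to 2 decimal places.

The web has S = 7 species and L = 6 feeding links.
C = L / (S(S−1)) = 6 / 42 = 0.1429 ≈ 0.14.

C = 0.14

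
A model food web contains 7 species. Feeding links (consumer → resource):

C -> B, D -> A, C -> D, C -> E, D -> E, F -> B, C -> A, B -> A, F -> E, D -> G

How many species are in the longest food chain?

One longest chain: A → B → F.
It has 3 species and 2 links.

3 species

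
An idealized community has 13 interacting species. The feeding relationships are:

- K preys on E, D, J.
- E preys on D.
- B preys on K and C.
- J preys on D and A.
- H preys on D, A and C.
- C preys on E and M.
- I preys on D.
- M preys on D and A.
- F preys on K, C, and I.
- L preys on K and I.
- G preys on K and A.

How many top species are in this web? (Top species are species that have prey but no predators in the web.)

5

Top species (has prey, but nothing eats it): F, H, B, L, G.
Count: 5.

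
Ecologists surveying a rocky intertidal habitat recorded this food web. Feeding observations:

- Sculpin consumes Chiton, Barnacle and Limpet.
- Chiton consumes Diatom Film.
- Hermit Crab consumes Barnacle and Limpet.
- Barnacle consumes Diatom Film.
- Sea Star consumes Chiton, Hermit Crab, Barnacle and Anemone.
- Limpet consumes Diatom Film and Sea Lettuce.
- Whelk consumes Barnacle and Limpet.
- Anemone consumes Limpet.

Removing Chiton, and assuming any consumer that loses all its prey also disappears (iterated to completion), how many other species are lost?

0

Remove Chiton.
Every predator of it retains at least one other prey: Sculpin still has Limpet, Barnacle; Sea Star still has Barnacle, Hermit Crab, Anemone.
No consumer loses all prey, so no secondary extinctions occur.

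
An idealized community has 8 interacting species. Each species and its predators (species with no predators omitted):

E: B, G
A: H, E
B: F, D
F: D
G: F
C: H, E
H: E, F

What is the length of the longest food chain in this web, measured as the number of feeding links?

One longest chain: A → H → E → B → F → D.
It has 6 species and 5 links.

5 links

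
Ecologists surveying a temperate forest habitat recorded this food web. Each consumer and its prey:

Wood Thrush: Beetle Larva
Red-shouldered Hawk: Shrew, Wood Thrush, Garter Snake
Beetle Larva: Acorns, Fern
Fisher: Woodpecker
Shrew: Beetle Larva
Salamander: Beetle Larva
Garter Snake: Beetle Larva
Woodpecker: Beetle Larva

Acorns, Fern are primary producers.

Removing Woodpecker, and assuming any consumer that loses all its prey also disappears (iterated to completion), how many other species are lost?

Remove Woodpecker.
Round 1: Fisher (all prey gone) → extinct.
No further losses. Total secondary extinctions: 1.

1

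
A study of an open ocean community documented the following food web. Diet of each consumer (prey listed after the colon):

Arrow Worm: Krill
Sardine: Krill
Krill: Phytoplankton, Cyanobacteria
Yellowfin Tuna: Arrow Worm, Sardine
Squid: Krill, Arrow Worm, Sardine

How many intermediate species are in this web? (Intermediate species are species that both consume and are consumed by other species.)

Intermediate species (has both prey and predators): Krill, Arrow Worm, Sardine.
Count: 3.

3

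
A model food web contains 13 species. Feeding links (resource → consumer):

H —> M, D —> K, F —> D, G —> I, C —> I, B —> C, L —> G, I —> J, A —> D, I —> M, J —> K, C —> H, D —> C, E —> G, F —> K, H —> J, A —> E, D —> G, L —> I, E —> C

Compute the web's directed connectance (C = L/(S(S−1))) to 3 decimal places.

The web has S = 13 species and L = 20 feeding links.
C = L / (S(S−1)) = 20 / 156 = 0.1282 ≈ 0.128.

C = 0.128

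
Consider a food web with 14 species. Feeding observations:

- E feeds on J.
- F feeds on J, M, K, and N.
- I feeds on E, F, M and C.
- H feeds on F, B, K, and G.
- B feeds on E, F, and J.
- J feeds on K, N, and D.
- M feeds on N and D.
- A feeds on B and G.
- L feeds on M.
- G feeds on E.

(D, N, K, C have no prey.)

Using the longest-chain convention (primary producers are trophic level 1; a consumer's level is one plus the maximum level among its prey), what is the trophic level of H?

D is a producer → level 1.
J eats D (level 1); other prey at levels: N 1, K 1 → level 2.
E eats J → level 3.
G eats E → level 4.
H eats G (level 4); other prey at levels: K 1, F 3, B 4 → level 5.

Trophic level 5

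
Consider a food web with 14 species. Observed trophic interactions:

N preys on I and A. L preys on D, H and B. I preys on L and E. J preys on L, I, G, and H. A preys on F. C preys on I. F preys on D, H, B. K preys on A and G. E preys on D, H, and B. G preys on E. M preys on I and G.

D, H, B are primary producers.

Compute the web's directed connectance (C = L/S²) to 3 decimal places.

The web has S = 14 species and L = 24 feeding links.
C = L / S² = 24 / 196 = 0.1224 ≈ 0.122.

C = 0.122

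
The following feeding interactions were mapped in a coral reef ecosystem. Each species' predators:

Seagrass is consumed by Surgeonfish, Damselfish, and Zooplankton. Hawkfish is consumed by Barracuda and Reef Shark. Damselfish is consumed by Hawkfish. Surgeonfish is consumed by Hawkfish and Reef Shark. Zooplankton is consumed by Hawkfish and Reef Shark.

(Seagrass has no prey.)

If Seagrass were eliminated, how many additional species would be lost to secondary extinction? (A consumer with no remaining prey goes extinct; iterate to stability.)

Remove Seagrass.
Round 1: Zooplankton (all prey gone), Damselfish (all prey gone), Surgeonfish (all prey gone) → extinct.
Round 2: Hawkfish (all prey gone) → extinct.
Round 3: Barracuda (all prey gone), Reef Shark (all prey gone) → extinct.
No further losses. Total secondary extinctions: 6.

6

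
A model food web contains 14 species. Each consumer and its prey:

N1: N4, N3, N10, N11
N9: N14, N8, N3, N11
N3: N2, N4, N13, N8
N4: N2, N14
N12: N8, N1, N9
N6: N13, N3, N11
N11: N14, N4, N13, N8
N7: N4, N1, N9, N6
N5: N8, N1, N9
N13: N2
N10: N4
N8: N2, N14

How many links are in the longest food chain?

One longest chain: N2 → N4 → N3 → N1 → N5.
It has 5 species and 4 links.

4 links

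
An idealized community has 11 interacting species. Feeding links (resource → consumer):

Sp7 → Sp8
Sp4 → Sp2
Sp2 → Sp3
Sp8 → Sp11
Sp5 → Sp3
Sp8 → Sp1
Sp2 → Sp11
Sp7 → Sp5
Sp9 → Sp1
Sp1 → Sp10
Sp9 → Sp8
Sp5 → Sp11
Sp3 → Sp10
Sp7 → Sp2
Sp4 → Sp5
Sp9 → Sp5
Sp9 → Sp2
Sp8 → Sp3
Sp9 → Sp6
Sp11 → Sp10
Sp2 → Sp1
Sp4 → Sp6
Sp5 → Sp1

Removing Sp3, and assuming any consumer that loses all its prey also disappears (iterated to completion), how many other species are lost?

Remove Sp3.
Every predator of it retains at least one other prey: Sp10 still has Sp11, Sp1.
No consumer loses all prey, so no secondary extinctions occur.

0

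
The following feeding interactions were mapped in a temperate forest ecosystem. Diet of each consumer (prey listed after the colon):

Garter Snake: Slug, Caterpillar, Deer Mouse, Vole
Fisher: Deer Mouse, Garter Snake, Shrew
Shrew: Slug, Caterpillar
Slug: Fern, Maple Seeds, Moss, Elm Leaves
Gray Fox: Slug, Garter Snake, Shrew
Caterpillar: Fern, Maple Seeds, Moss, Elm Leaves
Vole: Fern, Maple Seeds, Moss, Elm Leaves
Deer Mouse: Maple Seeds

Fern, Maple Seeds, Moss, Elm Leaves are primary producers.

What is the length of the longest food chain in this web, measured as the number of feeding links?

3 links

One longest chain: Fern → Slug → Garter Snake → Gray Fox.
It has 4 species and 3 links.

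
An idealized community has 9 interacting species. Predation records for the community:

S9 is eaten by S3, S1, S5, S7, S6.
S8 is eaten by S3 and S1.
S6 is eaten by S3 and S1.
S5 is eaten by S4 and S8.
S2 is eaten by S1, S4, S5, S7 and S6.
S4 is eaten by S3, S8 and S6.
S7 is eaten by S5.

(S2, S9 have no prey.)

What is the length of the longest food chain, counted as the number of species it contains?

One longest chain: S2 → S7 → S5 → S4 → S6 → S3.
It has 6 species and 5 links.

6 species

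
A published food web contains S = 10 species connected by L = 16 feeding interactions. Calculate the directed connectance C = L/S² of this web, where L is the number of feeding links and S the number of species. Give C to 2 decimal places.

The web has S = 10 species and L = 16 feeding links.
C = L / S² = 16 / 100 = 0.1600 ≈ 0.16.

C = 0.16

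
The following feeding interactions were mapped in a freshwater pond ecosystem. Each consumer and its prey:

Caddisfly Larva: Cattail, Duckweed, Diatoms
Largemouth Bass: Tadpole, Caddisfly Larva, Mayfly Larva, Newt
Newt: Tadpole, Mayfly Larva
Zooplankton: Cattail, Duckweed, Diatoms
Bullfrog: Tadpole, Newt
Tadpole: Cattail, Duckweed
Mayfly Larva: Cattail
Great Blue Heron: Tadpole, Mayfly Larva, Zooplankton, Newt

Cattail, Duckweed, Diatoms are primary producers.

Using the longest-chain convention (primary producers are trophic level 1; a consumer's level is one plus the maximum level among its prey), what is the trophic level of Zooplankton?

Trophic level 2

Cattail is a producer → level 1.
Zooplankton eats Cattail (level 1); other prey at levels: Duckweed 1, Diatoms 1 → level 2.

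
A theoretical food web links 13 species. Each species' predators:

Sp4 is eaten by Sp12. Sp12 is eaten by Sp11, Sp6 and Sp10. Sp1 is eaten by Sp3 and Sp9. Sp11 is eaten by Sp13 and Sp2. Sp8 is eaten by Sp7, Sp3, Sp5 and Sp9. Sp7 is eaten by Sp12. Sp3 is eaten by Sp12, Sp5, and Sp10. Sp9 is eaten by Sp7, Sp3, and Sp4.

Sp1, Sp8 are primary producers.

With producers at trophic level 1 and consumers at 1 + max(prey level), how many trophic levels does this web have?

6

Producers (level 1): Sp1, Sp8.
Sp1 → Sp9 → Sp4 → Sp12 → Sp11 → Sp2 gives Sp2 level 6.
No species has a prey at level 6, so no species reaches level 7.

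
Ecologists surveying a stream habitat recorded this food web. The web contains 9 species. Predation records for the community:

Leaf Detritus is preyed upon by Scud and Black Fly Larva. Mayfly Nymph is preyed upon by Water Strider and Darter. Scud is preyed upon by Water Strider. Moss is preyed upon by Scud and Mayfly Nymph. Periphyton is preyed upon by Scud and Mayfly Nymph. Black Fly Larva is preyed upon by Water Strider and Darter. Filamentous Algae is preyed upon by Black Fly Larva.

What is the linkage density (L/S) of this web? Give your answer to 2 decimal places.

There are L = 12 links among S = 9 species.
L/S = 12/9 = 1.3333 ≈ 1.33.

L/S = 1.33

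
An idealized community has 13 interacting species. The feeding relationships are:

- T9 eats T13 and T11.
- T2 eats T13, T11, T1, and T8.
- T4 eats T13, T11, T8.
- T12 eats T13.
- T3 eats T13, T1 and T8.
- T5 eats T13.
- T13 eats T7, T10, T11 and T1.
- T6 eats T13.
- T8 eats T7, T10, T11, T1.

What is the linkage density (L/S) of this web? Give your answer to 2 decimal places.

There are L = 23 links among S = 13 species.
L/S = 23/13 = 1.7692 ≈ 1.77.

L/S = 1.77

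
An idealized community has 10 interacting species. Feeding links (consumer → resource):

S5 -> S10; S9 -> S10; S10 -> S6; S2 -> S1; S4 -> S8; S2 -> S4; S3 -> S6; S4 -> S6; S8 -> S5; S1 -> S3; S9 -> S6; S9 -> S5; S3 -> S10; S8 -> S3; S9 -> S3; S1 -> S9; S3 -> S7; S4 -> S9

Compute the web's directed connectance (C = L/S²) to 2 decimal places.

C = 0.18

The web has S = 10 species and L = 18 feeding links.
C = L / S² = 18 / 100 = 0.1800 ≈ 0.18.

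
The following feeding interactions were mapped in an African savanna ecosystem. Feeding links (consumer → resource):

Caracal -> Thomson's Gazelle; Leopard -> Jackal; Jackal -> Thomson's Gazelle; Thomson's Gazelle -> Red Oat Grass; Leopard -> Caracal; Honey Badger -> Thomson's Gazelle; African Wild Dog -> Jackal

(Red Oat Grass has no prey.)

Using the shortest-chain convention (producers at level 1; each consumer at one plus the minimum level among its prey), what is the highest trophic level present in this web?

4

Producers (level 1): Red Oat Grass.
Following each consumer down to its lowest-level prey: Red Oat Grass → Thomson's Gazelle → Caracal → Leopard (levels 1 through 4).
All prey of Leopard (Caracal 3, Jackal 3) are at level 3 or above, so Leopard is at level 1 + 3 = 4.
Every consumer has at least one prey at level 3 or below, so none exceeds level 4.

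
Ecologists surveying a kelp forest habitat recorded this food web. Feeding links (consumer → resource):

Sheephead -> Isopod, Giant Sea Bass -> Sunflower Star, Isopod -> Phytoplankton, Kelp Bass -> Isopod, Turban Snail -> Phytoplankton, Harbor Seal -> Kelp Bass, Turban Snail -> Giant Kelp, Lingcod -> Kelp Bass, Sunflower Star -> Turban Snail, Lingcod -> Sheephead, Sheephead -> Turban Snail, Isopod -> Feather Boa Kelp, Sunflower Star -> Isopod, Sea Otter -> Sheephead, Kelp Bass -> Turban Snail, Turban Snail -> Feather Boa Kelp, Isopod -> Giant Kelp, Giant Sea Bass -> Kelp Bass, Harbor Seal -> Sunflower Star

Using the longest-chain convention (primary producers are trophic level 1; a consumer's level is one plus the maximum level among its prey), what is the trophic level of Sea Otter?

Trophic level 4

Giant Kelp is a producer → level 1.
Turban Snail eats Giant Kelp (level 1); other prey at levels: Phytoplankton 1, Feather Boa Kelp 1 → level 2.
Sheephead eats Turban Snail (level 2); other prey at levels: Isopod 2 → level 3.
Sea Otter eats Sheephead → level 4.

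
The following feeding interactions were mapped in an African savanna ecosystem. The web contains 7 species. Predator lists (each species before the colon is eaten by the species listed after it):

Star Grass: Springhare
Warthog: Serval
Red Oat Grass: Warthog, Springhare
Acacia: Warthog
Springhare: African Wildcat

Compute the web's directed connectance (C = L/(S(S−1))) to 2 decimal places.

The web has S = 7 species and L = 6 feeding links.
C = L / (S(S−1)) = 6 / 42 = 0.1429 ≈ 0.14.

C = 0.14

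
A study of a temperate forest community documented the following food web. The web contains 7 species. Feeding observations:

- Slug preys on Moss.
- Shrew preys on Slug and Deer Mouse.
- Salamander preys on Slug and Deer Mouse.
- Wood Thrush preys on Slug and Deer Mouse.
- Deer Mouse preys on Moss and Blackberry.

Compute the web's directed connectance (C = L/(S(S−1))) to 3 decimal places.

The web has S = 7 species and L = 9 feeding links.
C = L / (S(S−1)) = 9 / 42 = 0.2143 ≈ 0.214.

C = 0.214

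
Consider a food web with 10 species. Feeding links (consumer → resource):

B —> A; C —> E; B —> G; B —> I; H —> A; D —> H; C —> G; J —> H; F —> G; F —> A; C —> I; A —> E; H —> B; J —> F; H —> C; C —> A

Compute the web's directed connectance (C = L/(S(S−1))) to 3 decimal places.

The web has S = 10 species and L = 16 feeding links.
C = L / (S(S−1)) = 16 / 90 = 0.1778 ≈ 0.178.

C = 0.178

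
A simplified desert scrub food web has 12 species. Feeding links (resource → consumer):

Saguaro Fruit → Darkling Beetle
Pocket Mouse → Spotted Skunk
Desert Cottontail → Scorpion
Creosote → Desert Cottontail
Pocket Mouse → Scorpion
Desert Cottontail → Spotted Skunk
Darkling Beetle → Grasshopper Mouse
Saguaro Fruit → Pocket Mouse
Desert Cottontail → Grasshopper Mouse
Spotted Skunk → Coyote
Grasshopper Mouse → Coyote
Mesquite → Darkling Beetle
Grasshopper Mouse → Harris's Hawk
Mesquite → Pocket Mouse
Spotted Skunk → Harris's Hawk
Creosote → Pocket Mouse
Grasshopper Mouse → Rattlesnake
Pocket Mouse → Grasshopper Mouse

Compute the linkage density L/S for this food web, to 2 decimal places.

L/S = 1.50

There are L = 18 links among S = 12 species.
L/S = 18/12 = 1.5000 ≈ 1.50.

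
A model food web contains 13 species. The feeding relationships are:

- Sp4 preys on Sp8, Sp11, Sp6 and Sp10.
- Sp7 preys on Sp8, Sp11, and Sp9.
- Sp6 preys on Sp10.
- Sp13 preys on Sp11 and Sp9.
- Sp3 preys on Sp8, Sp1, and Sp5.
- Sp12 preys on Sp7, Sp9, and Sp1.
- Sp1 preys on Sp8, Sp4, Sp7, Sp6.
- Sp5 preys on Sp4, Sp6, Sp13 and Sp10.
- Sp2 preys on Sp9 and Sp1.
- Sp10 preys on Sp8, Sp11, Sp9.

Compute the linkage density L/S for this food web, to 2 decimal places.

There are L = 29 links among S = 13 species.
L/S = 29/13 = 2.2308 ≈ 2.23.

L/S = 2.23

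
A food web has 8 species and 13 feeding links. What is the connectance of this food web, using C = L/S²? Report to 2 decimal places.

The web has S = 8 species and L = 13 feeding links.
C = L / S² = 13 / 64 = 0.2031 ≈ 0.20.

C = 0.20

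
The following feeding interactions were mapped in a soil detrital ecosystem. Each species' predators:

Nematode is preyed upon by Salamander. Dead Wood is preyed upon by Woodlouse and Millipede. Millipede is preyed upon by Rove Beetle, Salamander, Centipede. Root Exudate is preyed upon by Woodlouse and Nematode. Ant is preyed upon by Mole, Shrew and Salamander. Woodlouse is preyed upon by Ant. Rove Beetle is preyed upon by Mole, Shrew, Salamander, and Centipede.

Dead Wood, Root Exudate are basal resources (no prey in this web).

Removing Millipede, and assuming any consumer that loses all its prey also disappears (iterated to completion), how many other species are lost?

Remove Millipede.
Round 1: Rove Beetle (all prey gone) → extinct.
Round 2: Centipede (all prey gone) → extinct.
No further losses. Total secondary extinctions: 2.

2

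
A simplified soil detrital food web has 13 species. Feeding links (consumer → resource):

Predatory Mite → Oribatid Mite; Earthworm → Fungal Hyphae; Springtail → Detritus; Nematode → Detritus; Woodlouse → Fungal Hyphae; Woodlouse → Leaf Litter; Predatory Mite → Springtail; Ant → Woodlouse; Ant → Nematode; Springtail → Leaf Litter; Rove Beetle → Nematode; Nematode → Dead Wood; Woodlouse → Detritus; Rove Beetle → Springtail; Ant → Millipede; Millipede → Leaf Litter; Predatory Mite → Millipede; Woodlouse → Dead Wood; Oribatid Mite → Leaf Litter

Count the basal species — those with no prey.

Basal species (no prey listed): Leaf Litter, Dead Wood, Detritus, Fungal Hyphae.
Count: 4.

4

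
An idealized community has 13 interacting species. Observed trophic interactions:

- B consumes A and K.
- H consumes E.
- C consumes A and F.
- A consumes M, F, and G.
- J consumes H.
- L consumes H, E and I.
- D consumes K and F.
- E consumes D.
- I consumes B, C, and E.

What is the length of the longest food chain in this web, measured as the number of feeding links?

4 links

One longest chain: K → D → E → H → J.
It has 5 species and 4 links.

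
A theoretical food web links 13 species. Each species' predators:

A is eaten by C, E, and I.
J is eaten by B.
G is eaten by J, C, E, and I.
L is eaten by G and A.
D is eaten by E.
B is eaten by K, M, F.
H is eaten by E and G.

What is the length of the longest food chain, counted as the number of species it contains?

One longest chain: L → G → J → B → F.
It has 5 species and 4 links.

5 species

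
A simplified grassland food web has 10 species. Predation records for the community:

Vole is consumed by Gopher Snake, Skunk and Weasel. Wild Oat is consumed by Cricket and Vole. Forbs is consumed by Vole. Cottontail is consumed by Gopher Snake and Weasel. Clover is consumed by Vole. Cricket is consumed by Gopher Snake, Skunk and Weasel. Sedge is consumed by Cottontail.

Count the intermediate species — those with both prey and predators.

Intermediate species (has both prey and predators): Cottontail, Cricket, Vole.
Count: 3.

3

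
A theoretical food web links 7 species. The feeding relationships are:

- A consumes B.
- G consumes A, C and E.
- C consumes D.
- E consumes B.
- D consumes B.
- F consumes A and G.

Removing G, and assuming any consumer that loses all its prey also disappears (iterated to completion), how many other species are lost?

Remove G.
Every predator of it retains at least one other prey: F still has A.
No consumer loses all prey, so no secondary extinctions occur.

0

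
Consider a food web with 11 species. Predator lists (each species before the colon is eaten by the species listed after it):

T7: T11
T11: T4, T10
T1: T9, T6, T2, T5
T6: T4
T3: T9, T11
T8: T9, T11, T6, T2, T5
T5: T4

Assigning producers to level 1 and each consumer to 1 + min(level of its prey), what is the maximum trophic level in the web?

3

Producers (level 1): T8, T7, T3, T1.
Following each consumer down to its lowest-level prey: T8 → T11 → T10 (levels 1 through 3).
All prey of T10 (T11 2) are at level 2 or above, so T10 is at level 1 + 2 = 3.
Every consumer has at least one prey at level 2 or below, so none exceeds level 3.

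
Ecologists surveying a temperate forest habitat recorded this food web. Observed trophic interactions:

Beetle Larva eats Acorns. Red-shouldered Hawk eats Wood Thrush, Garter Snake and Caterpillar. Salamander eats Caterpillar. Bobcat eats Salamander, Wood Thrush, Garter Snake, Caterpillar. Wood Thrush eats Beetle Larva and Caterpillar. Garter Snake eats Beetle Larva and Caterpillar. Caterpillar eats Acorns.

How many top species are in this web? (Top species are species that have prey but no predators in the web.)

Top species (has prey, but nothing eats it): Red-shouldered Hawk, Bobcat.
Count: 2.

2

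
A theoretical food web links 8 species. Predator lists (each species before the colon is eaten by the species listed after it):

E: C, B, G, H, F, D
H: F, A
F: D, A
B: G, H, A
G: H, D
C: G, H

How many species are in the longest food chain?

6 species

One longest chain: E → C → G → H → F → D.
It has 6 species and 5 links.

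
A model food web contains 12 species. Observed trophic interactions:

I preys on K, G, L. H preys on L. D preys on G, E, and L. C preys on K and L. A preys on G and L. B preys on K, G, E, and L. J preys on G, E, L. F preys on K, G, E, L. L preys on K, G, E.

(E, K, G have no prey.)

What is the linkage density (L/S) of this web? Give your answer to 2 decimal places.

L/S = 2.08

There are L = 25 links among S = 12 species.
L/S = 25/12 = 2.0833 ≈ 2.08.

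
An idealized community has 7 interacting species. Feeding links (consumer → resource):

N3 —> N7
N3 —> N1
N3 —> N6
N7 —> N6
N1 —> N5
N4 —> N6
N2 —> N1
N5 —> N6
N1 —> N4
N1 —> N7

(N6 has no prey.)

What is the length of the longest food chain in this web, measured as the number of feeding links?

One longest chain: N6 → N5 → N1 → N2.
It has 4 species and 3 links.

3 links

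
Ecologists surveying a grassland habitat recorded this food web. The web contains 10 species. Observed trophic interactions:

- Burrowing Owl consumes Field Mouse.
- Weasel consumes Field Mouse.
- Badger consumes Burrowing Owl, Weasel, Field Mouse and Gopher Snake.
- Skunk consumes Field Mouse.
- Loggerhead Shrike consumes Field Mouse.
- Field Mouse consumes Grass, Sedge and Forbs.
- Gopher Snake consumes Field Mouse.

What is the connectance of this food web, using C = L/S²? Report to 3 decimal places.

The web has S = 10 species and L = 12 feeding links.
C = L / S² = 12 / 100 = 0.1200 ≈ 0.120.

C = 0.120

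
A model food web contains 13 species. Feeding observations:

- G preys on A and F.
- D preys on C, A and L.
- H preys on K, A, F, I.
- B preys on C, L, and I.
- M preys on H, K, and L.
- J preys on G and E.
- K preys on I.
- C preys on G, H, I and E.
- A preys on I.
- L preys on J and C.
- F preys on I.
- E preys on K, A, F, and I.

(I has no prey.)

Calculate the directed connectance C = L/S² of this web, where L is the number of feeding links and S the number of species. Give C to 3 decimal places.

C = 0.178

The web has S = 13 species and L = 30 feeding links.
C = L / S² = 30 / 169 = 0.1775 ≈ 0.178.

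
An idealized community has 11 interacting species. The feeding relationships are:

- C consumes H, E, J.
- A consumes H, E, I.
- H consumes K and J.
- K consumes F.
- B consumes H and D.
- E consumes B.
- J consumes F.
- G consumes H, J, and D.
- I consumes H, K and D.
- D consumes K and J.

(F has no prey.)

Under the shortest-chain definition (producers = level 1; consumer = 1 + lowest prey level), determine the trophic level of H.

Trophic level 3

F is a producer → level 1.
J eats F → level 2.
H eats J → level 3.
No prey of H is below level 2, so 3 is the minimum.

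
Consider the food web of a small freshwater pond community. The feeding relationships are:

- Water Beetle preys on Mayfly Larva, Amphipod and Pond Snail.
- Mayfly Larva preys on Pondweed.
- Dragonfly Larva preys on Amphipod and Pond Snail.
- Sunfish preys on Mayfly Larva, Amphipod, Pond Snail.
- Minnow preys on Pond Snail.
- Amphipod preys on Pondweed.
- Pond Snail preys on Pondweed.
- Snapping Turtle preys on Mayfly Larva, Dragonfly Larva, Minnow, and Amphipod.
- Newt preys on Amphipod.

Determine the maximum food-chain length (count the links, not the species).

3 links

One longest chain: Pondweed → Amphipod → Dragonfly Larva → Snapping Turtle.
It has 4 species and 3 links.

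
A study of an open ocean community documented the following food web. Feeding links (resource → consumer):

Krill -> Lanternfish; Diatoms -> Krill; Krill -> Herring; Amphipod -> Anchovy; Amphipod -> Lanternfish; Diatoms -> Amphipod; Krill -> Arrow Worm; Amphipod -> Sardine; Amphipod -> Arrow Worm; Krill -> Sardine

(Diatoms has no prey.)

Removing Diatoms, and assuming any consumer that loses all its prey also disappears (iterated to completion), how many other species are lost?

Remove Diatoms.
Round 1: Krill (all prey gone), Amphipod (all prey gone) → extinct.
Round 2: Arrow Worm (all prey gone), Lanternfish (all prey gone), Herring (all prey gone), Sardine (all prey gone), Anchovy (all prey gone) → extinct.
No further losses. Total secondary extinctions: 7.

7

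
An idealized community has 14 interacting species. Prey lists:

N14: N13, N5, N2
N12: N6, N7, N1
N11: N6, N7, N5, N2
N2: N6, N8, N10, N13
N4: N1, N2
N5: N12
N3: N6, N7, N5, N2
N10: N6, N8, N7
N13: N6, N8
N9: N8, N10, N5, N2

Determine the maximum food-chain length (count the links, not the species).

One longest chain: N6 → N10 → N2 → N14.
It has 4 species and 3 links.

3 links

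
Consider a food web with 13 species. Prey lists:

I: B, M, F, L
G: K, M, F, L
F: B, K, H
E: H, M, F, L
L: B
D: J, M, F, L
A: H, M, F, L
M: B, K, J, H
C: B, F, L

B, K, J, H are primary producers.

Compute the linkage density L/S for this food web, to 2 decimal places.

L/S = 2.38

There are L = 31 links among S = 13 species.
L/S = 31/13 = 2.3846 ≈ 2.38.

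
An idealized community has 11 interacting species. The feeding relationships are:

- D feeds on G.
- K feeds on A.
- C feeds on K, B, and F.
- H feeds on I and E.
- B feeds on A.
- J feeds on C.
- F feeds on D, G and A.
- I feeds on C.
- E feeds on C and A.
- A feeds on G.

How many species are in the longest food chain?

One longest chain: G → A → K → C → I → H.
It has 6 species and 5 links.

6 species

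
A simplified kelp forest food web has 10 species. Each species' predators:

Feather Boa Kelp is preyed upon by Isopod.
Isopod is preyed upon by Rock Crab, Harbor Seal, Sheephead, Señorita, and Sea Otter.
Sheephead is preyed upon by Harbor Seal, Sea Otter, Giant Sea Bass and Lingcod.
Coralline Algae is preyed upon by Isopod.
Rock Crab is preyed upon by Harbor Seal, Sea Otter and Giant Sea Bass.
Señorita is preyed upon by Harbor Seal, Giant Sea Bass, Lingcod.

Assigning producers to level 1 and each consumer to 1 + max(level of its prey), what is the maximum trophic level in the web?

4

Producers (level 1): Feather Boa Kelp, Coralline Algae.
Feather Boa Kelp → Isopod → Sheephead → Lingcod gives Lingcod level 4.
No species has a prey at level 4, so no species reaches level 5.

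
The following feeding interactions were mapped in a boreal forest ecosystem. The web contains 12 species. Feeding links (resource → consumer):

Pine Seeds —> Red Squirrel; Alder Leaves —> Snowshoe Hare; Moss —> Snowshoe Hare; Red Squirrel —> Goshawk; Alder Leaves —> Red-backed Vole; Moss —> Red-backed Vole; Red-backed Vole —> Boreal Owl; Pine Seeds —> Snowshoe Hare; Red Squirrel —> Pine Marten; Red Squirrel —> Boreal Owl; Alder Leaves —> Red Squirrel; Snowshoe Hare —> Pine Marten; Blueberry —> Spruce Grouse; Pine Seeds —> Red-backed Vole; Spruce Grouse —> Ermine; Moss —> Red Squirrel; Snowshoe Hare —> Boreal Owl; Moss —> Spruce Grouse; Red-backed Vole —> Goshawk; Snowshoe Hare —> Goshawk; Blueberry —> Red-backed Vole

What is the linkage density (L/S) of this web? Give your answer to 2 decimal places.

L/S = 1.75

There are L = 21 links among S = 12 species.
L/S = 21/12 = 1.7500 ≈ 1.75.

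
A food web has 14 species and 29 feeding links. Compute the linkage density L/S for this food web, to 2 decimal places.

There are L = 29 links among S = 14 species.
L/S = 29/14 = 2.0714 ≈ 2.07.

L/S = 2.07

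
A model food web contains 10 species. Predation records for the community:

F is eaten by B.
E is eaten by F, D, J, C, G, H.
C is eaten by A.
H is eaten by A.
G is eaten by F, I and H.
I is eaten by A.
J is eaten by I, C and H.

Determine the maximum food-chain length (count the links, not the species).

One longest chain: E → G → F → B.
It has 4 species and 3 links.

3 links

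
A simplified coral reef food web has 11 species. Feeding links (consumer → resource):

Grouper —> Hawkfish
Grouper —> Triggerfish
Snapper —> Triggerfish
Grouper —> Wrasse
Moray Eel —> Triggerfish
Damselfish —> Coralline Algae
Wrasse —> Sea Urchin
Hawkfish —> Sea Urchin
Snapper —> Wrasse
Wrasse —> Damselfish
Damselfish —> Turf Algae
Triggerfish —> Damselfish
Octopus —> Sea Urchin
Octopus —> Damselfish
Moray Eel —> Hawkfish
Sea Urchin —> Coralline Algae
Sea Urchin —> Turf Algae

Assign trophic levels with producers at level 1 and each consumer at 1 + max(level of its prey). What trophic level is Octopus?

Trophic level 3

Turf Algae is a producer → level 1.
Damselfish eats Turf Algae (level 1); other prey at levels: Coralline Algae 1 → level 2.
Octopus eats Damselfish (level 2); other prey at levels: Sea Urchin 2 → level 3.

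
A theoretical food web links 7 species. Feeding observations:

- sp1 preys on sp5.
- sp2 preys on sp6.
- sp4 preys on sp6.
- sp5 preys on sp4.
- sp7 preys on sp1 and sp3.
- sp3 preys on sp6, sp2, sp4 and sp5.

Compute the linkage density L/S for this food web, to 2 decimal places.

L/S = 1.43

There are L = 10 links among S = 7 species.
L/S = 10/7 = 1.4286 ≈ 1.43.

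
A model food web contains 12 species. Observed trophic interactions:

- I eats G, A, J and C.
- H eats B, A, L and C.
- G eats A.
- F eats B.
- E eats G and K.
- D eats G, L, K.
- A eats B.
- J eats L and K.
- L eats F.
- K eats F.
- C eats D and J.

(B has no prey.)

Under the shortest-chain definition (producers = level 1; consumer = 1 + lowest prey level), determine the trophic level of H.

B is a producer → level 1.
H eats B → level 2.

Trophic level 2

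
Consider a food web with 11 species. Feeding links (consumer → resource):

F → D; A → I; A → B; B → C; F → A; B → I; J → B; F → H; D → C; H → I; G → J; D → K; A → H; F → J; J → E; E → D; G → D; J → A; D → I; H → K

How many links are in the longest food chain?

One longest chain: K → D → E → J → F.
It has 5 species and 4 links.

4 links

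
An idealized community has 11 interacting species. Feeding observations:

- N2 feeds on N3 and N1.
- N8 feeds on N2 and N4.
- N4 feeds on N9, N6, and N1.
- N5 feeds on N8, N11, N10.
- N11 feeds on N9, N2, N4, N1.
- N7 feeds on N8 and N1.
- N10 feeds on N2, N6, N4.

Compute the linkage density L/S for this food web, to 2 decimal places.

L/S = 1.73

There are L = 19 links among S = 11 species.
L/S = 19/11 = 1.7273 ≈ 1.73.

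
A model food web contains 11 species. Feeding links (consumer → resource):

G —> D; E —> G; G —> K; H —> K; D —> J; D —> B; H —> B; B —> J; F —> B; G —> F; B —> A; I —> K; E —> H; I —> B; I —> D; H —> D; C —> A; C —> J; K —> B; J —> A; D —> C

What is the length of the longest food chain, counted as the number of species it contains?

6 species

One longest chain: A → J → B → K → H → E.
It has 6 species and 5 links.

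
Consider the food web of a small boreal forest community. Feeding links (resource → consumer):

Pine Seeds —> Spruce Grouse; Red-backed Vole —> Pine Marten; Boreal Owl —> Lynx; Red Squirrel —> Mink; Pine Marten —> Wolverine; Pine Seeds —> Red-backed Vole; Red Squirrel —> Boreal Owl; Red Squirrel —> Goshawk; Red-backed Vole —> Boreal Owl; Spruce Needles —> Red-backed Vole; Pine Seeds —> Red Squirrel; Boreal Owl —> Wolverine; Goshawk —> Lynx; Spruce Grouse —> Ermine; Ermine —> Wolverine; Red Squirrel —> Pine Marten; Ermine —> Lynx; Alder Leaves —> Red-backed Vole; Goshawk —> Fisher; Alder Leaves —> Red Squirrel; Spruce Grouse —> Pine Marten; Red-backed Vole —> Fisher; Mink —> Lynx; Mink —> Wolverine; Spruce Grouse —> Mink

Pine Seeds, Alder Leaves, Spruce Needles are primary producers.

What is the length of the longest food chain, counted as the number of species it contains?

4 species

One longest chain: Pine Seeds → Red Squirrel → Mink → Wolverine.
It has 4 species and 3 links.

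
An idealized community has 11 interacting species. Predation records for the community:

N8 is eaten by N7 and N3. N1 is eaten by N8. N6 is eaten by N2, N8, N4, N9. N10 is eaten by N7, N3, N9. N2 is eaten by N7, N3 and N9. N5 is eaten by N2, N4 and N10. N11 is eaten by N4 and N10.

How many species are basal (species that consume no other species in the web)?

4

Basal species (no prey listed): N11, N6, N5, N1.
Count: 4.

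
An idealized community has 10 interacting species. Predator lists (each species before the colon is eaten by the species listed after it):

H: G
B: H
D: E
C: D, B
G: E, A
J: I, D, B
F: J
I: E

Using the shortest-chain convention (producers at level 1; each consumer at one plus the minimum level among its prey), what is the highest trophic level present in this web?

Producers (level 1): F, C.
Following each consumer down to its lowest-level prey: C → B → H → G → A (levels 1 through 5).
All prey of A (G 4) are at level 4 or above, so A is at level 1 + 4 = 5.
Every consumer has at least one prey at level 4 or below, so none exceeds level 5.

5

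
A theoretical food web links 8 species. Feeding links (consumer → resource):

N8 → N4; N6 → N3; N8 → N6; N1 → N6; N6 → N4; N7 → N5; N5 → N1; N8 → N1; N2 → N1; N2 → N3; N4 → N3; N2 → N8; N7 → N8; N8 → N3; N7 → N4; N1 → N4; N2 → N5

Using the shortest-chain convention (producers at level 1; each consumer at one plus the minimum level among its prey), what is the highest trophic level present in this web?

4

Producers (level 1): N3.
Following each consumer down to its lowest-level prey: N3 → N4 → N1 → N5 (levels 1 through 4).
All prey of N5 (N1 3) are at level 3 or above, so N5 is at level 1 + 3 = 4.
Every consumer has at least one prey at level 3 or below, so none exceeds level 4.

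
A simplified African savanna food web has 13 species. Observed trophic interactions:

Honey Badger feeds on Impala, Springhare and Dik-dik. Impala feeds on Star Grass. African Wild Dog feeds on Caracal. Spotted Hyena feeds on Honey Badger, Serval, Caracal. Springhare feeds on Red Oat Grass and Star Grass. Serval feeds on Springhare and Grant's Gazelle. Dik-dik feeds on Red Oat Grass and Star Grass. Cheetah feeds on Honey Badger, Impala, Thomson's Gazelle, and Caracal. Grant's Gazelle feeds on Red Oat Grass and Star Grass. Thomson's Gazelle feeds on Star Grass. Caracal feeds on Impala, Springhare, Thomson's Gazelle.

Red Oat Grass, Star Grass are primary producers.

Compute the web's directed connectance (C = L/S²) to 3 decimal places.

C = 0.142

The web has S = 13 species and L = 24 feeding links.
C = L / S² = 24 / 169 = 0.1420 ≈ 0.142.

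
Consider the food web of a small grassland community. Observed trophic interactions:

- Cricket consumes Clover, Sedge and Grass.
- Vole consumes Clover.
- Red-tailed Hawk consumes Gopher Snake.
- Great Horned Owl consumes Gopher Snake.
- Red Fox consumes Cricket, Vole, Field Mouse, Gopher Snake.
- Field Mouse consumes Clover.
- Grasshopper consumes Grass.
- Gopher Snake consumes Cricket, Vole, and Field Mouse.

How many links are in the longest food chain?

3 links

One longest chain: Clover → Cricket → Gopher Snake → Red-tailed Hawk.
It has 4 species and 3 links.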